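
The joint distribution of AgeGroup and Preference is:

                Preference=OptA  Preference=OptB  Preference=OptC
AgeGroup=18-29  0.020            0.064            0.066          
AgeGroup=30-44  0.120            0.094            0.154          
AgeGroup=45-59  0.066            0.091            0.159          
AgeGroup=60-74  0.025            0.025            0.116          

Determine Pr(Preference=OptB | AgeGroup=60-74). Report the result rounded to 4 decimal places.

P(AgeGroup=60-74) = 0.025 + 0.025 + 0.116 = 0.166.
P(Preference=OptB | AgeGroup=60-74) = 0.025/0.166 = 0.1506.

0.1506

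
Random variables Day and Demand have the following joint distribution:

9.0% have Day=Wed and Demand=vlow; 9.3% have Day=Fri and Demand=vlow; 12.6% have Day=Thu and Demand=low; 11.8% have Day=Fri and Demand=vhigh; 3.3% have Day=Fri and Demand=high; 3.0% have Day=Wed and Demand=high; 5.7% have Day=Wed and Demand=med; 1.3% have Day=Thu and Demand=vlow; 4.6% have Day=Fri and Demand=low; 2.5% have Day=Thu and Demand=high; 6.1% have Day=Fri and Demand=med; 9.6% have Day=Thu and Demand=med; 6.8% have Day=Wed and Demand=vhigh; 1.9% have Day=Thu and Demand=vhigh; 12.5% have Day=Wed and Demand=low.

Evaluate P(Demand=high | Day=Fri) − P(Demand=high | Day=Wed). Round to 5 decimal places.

P(Day=Fri) = 0.093 + 0.046 + 0.061 + 0.033 + 0.118 = 0.351; P(Demand=high | Day=Fri) = 0.033/0.351 = 0.094017.
P(Day=Wed) = 0.090 + 0.125 + 0.057 + 0.030 + 0.068 = 0.370; P(Demand=high | Day=Wed) = 0.030/0.370 = 0.081081.
Difference = 0.01294.

0.01294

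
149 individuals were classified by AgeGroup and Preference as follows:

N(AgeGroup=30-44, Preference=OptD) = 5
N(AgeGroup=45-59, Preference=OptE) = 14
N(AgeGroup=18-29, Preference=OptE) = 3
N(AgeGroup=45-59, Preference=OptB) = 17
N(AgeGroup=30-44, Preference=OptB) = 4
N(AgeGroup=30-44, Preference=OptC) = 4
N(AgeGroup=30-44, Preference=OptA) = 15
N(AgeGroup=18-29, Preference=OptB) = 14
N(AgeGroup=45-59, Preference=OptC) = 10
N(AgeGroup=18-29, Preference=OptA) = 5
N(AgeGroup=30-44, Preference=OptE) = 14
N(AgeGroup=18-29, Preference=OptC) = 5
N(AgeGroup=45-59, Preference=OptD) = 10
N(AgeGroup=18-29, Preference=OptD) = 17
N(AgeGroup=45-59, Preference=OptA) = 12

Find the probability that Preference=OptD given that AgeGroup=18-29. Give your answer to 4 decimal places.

Total with AgeGroup=18-29: 5 + 14 + 5 + 17 + 3 = 44.
P(Preference=OptD | AgeGroup=18-29) = 17/44 = 0.3864.

0.3864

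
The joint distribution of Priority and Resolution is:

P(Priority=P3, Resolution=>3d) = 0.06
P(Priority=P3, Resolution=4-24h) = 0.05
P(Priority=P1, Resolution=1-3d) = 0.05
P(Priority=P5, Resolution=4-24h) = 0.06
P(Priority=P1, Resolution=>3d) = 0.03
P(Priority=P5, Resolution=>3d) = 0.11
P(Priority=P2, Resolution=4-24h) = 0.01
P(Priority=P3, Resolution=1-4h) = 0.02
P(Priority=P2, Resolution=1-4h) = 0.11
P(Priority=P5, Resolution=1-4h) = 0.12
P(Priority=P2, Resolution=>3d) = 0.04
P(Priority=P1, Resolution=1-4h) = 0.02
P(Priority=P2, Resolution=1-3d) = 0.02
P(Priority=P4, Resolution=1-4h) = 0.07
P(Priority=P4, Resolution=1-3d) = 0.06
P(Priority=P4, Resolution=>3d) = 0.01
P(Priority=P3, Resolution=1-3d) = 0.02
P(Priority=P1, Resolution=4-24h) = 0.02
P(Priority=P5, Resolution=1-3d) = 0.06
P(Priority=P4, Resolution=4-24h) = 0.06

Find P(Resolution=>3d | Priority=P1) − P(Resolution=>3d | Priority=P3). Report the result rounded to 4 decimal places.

-0.1500

P(Priority=P1) = 0.02 + 0.02 + 0.05 + 0.03 = 0.12; P(Resolution=>3d | Priority=P1) = 0.03/0.12 = 0.25000.
P(Priority=P3) = 0.02 + 0.05 + 0.02 + 0.06 = 0.15; P(Resolution=>3d | Priority=P3) = 0.06/0.15 = 0.40000.
Difference = -0.1500.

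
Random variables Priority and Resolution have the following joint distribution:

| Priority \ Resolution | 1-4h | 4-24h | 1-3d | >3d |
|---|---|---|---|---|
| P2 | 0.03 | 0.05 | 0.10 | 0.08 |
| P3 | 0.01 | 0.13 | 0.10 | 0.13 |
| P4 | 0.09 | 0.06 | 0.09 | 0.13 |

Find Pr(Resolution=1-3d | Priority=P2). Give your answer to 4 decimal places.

0.3846

P(Priority=P2) = 0.03 + 0.05 + 0.10 + 0.08 = 0.26.
P(Resolution=1-3d | Priority=P2) = 0.10/0.26 = 0.3846.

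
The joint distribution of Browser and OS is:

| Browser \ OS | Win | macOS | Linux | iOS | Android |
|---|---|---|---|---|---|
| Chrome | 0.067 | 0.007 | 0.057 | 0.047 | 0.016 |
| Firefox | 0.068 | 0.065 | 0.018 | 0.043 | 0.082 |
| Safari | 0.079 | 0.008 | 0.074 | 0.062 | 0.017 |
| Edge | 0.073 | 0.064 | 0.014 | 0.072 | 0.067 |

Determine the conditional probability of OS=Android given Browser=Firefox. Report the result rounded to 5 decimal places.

P(Browser=Firefox) = 0.068 + 0.065 + 0.018 + 0.043 + 0.082 = 0.276.
P(OS=Android | Browser=Firefox) = 0.082/0.276 = 0.29710.

0.29710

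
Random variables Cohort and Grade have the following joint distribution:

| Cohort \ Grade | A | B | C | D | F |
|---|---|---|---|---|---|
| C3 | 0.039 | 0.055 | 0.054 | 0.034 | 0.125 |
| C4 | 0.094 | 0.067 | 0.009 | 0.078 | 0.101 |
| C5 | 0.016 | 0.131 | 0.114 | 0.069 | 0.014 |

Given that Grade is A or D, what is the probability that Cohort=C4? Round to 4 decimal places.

0.5212

P(Grade=A) = 0.039 + 0.094 + 0.016 = 0.149.
P(Grade=D) = 0.034 + 0.078 + 0.069 = 0.181.
P(Grade ∈ {A, D}) = 0.149 + 0.181 = 0.330; P(Cohort=C4, Grade ∈ {A, D}) = 0.094 + 0.078 = 0.172.
P(Cohort=C4 | Grade ∈ {A, D}) = 0.172/0.330 = 0.5212.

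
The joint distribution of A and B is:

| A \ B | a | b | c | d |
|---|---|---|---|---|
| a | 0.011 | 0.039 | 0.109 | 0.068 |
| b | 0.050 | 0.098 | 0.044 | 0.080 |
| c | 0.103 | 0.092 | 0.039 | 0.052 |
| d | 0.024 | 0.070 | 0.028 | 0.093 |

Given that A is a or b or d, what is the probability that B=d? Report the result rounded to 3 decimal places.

0.338

P(A=a) = 0.011 + 0.039 + 0.109 + 0.068 = 0.227.
P(A=b) = 0.050 + 0.098 + 0.044 + 0.080 = 0.272.
P(A=d) = 0.024 + 0.070 + 0.028 + 0.093 = 0.215.
P(A ∈ {a, b, d}) = 0.227 + 0.272 + 0.215 = 0.714; P(B=d, A ∈ {a, b, d}) = 0.068 + 0.080 + 0.093 = 0.241.
P(B=d | A ∈ {a, b, d}) = 0.241/0.714 = 0.338.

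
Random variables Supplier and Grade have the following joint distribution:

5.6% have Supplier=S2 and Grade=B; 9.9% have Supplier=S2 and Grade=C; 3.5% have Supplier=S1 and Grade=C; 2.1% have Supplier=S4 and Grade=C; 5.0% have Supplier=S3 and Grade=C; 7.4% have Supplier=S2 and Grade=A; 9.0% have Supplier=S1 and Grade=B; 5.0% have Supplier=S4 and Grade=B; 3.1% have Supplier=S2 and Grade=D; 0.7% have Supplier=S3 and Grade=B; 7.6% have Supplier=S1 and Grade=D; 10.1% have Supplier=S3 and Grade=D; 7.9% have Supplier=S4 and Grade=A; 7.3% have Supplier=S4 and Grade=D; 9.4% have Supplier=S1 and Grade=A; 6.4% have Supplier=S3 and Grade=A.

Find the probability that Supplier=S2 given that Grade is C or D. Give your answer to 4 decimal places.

0.2675

P(Grade=C) = 0.035 + 0.099 + 0.050 + 0.021 = 0.205.
P(Grade=D) = 0.076 + 0.031 + 0.101 + 0.073 = 0.281.
P(Grade ∈ {C, D}) = 0.205 + 0.281 = 0.486; P(Supplier=S2, Grade ∈ {C, D}) = 0.099 + 0.031 = 0.130.
P(Supplier=S2 | Grade ∈ {C, D}) = 0.130/0.486 = 0.2675.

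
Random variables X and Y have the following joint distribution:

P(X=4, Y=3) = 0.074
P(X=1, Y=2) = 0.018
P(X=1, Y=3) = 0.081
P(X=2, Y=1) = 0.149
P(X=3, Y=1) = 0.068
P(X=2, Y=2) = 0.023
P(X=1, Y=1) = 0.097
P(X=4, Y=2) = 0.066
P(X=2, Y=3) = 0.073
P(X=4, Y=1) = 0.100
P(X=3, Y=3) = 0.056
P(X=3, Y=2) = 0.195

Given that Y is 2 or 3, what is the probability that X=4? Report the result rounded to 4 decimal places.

P(Y=2) = 0.018 + 0.023 + 0.195 + 0.066 = 0.302.
P(Y=3) = 0.081 + 0.073 + 0.056 + 0.074 = 0.284.
P(Y ∈ {2, 3}) = 0.302 + 0.284 = 0.586; P(X=4, Y ∈ {2, 3}) = 0.066 + 0.074 = 0.140.
P(X=4 | Y ∈ {2, 3}) = 0.140/0.586 = 0.2389.

0.2389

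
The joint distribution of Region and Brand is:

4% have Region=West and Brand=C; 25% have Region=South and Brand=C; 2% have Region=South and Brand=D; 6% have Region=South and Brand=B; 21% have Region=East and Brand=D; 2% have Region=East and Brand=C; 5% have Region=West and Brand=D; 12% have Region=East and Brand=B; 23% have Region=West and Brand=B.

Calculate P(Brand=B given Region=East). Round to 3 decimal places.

0.343

P(Region=East) = 0.12 + 0.02 + 0.21 = 0.35.
P(Brand=B | Region=East) = 0.12/0.35 = 0.343.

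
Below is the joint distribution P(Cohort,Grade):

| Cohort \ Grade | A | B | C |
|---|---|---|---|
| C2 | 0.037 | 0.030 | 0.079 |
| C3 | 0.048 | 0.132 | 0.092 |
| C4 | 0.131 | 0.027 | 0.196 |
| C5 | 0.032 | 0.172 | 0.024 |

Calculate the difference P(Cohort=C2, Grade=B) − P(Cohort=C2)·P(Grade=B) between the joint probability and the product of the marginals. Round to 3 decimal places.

-0.023

P(Cohort=C2) = 0.037 + 0.030 + 0.079 = 0.146.
P(Grade=B) = 0.030 + 0.132 + 0.027 + 0.172 = 0.361.
P(Cohort=C2, Grade=B) − P(Cohort=C2)P(Grade=B) = 0.030 − 0.146×0.361 = -0.023.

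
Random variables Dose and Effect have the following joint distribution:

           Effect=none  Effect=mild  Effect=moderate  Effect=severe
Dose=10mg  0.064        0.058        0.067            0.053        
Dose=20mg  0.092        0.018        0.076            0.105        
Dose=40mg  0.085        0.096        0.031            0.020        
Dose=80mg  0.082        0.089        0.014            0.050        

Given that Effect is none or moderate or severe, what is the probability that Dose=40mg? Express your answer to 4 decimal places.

0.1840

P(Effect=none) = 0.064 + 0.092 + 0.085 + 0.082 = 0.323.
P(Effect=moderate) = 0.067 + 0.076 + 0.031 + 0.014 = 0.188.
P(Effect=severe) = 0.053 + 0.105 + 0.020 + 0.050 = 0.228.
P(Effect ∈ {none, moderate, severe}) = 0.323 + 0.188 + 0.228 = 0.739; P(Dose=40mg, Effect ∈ {none, moderate, severe}) = 0.085 + 0.031 + 0.020 = 0.136.
P(Dose=40mg | Effect ∈ {none, moderate, severe}) = 0.136/0.739 = 0.1840.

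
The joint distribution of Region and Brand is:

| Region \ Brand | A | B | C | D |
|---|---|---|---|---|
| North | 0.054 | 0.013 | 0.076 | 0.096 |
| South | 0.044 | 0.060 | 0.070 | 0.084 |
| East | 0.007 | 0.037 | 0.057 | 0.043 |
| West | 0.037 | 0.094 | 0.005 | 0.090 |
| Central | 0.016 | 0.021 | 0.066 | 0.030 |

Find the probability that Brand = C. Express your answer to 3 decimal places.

0.274

P(Brand=C) = 0.076 + 0.070 + 0.057 + 0.005 + 0.066 = 0.274.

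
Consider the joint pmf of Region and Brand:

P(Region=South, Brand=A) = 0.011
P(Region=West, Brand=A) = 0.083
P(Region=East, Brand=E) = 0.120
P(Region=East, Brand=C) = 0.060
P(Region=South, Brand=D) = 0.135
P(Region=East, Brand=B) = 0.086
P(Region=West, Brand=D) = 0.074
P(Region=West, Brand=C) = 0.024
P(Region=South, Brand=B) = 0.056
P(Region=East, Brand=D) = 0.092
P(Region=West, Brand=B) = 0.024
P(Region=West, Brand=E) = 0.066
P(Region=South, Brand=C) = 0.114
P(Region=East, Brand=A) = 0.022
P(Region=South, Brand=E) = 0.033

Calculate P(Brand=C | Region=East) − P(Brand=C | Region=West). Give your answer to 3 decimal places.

0.069

P(Region=East) = 0.022 + 0.086 + 0.060 + 0.092 + 0.120 = 0.380; P(Brand=C | Region=East) = 0.060/0.380 = 0.1579.
P(Region=West) = 0.083 + 0.024 + 0.024 + 0.074 + 0.066 = 0.271; P(Brand=C | Region=West) = 0.024/0.271 = 0.0886.
Difference = 0.069.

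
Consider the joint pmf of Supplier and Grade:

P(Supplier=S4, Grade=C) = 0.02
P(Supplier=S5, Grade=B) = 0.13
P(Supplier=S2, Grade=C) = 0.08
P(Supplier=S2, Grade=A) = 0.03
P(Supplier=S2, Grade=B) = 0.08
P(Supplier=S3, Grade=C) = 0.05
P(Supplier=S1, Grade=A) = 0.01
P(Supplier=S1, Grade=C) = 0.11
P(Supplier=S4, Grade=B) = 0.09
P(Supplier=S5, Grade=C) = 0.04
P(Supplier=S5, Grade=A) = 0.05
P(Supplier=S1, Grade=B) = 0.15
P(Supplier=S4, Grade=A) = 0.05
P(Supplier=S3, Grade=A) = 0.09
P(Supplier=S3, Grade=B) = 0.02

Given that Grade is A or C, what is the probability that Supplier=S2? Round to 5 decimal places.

0.20755

P(Grade=A) = 0.01 + 0.03 + 0.09 + 0.05 + 0.05 = 0.23.
P(Grade=C) = 0.11 + 0.08 + 0.05 + 0.02 + 0.04 = 0.30.
P(Grade ∈ {A, C}) = 0.23 + 0.30 = 0.53; P(Supplier=S2, Grade ∈ {A, C}) = 0.03 + 0.08 = 0.11.
P(Supplier=S2 | Grade ∈ {A, C}) = 0.11/0.53 = 0.20755.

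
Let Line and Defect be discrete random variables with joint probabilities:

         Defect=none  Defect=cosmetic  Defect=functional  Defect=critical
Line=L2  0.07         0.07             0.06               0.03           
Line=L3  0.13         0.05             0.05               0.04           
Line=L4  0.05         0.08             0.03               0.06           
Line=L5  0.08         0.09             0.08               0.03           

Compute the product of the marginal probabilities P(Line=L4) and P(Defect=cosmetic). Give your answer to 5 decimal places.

0.06380

P(Line=L4) = 0.05 + 0.08 + 0.03 + 0.06 = 0.22.
P(Defect=cosmetic) = 0.07 + 0.05 + 0.08 + 0.09 = 0.29.
Product: 0.22 × 0.29 = 0.06380.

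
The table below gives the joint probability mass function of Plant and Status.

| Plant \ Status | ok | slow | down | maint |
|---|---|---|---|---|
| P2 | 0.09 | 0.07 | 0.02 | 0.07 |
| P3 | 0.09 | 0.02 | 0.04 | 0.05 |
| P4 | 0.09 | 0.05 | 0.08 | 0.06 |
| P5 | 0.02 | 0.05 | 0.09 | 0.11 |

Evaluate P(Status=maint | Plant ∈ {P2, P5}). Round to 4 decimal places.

P(Plant=P2) = 0.09 + 0.07 + 0.02 + 0.07 = 0.25.
P(Plant=P5) = 0.02 + 0.05 + 0.09 + 0.11 = 0.27.
P(Plant ∈ {P2, P5}) = 0.25 + 0.27 = 0.52; P(Status=maint, Plant ∈ {P2, P5}) = 0.07 + 0.11 = 0.18.
P(Status=maint | Plant ∈ {P2, P5}) = 0.18/0.52 = 0.3462.

0.3462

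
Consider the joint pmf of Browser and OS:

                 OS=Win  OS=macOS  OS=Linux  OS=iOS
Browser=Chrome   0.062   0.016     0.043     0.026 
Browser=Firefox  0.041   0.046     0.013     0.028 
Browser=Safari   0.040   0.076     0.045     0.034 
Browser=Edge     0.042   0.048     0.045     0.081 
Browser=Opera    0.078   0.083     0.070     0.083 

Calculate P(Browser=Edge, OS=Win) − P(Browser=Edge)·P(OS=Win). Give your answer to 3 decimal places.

-0.015

P(Browser=Edge) = 0.042 + 0.048 + 0.045 + 0.081 = 0.216.
P(OS=Win) = 0.062 + 0.041 + 0.040 + 0.042 + 0.078 = 0.263.
P(Browser=Edge, OS=Win) − P(Browser=Edge)P(OS=Win) = 0.042 − 0.216×0.263 = -0.015.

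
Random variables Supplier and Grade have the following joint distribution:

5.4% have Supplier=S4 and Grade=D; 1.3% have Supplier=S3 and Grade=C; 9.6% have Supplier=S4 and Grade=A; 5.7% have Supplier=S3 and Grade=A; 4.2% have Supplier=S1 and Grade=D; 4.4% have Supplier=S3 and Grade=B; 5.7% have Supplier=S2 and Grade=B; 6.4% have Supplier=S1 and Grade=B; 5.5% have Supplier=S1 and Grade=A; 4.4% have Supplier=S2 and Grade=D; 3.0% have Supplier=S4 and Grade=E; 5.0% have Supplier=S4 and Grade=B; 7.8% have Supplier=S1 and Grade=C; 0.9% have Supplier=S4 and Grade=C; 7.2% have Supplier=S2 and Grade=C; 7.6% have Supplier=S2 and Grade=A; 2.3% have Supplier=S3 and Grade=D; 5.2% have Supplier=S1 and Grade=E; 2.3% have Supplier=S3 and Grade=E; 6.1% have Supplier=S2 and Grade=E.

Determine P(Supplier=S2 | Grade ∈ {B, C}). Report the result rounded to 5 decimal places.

0.33333

P(Grade=B) = 0.064 + 0.057 + 0.044 + 0.050 = 0.215.
P(Grade=C) = 0.078 + 0.072 + 0.013 + 0.009 = 0.172.
P(Grade ∈ {B, C}) = 0.215 + 0.172 = 0.387; P(Supplier=S2, Grade ∈ {B, C}) = 0.057 + 0.072 = 0.129.
P(Supplier=S2 | Grade ∈ {B, C}) = 0.129/0.387 = 0.33333.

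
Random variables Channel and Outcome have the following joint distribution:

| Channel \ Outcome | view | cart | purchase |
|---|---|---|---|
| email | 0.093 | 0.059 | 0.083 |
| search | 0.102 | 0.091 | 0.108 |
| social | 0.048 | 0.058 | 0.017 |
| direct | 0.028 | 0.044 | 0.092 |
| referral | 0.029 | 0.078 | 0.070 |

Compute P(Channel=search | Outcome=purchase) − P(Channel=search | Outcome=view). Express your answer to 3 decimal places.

P(Outcome=purchase) = 0.083 + 0.108 + 0.017 + 0.092 + 0.070 = 0.370; P(Channel=search | Outcome=purchase) = 0.108/0.370 = 0.2919.
P(Outcome=view) = 0.093 + 0.102 + 0.048 + 0.028 + 0.029 = 0.300; P(Channel=search | Outcome=view) = 0.102/0.300 = 0.3400.
Difference = -0.048.

-0.048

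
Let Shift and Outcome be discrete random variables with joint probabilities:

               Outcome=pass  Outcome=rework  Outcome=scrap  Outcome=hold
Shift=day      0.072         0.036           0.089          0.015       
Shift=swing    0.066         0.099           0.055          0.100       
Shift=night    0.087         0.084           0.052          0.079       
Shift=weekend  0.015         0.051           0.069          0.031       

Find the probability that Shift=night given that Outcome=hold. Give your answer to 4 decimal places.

0.3511

P(Outcome=hold) = 0.015 + 0.100 + 0.079 + 0.031 = 0.225.
P(Shift=night | Outcome=hold) = 0.079/0.225 = 0.3511.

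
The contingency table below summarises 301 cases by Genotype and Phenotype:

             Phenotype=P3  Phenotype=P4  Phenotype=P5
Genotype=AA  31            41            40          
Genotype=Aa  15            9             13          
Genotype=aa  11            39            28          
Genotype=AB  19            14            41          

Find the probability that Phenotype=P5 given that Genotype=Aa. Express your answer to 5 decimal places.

0.35135

Total with Genotype=Aa: 15 + 9 + 13 = 37.
P(Phenotype=P5 | Genotype=Aa) = 13/37 = 0.35135.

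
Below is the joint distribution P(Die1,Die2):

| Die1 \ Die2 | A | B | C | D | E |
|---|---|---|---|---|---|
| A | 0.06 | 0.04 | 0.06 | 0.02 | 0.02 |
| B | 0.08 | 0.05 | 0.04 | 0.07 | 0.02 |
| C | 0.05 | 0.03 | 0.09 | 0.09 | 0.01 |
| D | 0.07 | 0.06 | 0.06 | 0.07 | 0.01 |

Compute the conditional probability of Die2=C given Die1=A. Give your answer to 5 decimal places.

0.30000

P(Die1=A) = 0.06 + 0.04 + 0.06 + 0.02 + 0.02 = 0.20.
P(Die2=C | Die1=A) = 0.06/0.20 = 0.30000.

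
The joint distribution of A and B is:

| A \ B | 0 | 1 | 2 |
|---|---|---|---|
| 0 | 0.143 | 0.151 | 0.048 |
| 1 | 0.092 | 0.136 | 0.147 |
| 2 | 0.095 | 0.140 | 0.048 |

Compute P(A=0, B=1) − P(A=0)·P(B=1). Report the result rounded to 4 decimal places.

0.0050

P(A=0) = 0.143 + 0.151 + 0.048 = 0.342.
P(B=1) = 0.151 + 0.136 + 0.140 = 0.427.
P(A=0, B=1) − P(A=0)P(B=1) = 0.151 − 0.342×0.427 = 0.0050.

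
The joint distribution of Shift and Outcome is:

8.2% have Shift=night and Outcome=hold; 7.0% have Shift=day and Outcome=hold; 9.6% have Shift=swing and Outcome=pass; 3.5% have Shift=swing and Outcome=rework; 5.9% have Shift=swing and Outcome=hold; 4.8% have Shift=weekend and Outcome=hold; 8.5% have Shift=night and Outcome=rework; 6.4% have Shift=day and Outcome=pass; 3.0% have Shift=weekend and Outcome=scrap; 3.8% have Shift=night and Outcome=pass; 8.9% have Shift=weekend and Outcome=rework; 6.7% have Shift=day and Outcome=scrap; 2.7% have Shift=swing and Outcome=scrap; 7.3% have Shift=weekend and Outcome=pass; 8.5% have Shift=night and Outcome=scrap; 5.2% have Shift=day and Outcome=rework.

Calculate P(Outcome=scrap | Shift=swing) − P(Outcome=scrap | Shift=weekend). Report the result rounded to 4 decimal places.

-0.0006

P(Shift=swing) = 0.096 + 0.035 + 0.027 + 0.059 = 0.217; P(Outcome=scrap | Shift=swing) = 0.027/0.217 = 0.12442.
P(Shift=weekend) = 0.073 + 0.089 + 0.030 + 0.048 = 0.240; P(Outcome=scrap | Shift=weekend) = 0.030/0.240 = 0.12500.
Difference = -0.0006.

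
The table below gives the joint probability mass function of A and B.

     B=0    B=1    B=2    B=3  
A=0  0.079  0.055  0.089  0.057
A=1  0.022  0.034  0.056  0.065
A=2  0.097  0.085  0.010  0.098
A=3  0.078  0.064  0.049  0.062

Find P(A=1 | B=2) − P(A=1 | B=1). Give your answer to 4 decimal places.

0.1317

P(B=2) = 0.089 + 0.056 + 0.010 + 0.049 = 0.204; P(A=1 | B=2) = 0.056/0.204 = 0.27451.
P(B=1) = 0.055 + 0.034 + 0.085 + 0.064 = 0.238; P(A=1 | B=1) = 0.034/0.238 = 0.14286.
Difference = 0.1317.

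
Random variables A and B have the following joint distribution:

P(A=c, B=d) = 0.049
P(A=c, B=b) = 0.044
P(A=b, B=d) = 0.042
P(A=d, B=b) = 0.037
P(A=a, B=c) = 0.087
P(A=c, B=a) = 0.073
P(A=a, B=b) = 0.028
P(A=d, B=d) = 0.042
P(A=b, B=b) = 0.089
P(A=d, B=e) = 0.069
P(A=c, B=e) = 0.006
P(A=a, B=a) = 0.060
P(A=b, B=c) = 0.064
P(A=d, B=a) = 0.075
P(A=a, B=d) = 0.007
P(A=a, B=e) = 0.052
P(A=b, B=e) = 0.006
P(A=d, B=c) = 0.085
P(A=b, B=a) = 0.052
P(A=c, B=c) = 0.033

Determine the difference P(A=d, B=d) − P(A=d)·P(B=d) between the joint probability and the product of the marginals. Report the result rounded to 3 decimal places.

P(A=d) = 0.075 + 0.037 + 0.085 + 0.042 + 0.069 = 0.308.
P(B=d) = 0.007 + 0.042 + 0.049 + 0.042 = 0.140.
P(A=d, B=d) − P(A=d)P(B=d) = 0.042 − 0.308×0.140 = -0.001.

-0.001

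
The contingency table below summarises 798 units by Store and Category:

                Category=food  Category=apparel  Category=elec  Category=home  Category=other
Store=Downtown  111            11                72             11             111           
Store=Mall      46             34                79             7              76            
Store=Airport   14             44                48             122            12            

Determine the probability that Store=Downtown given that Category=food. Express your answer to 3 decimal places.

0.649

Total with Category=food: 111 + 46 + 14 = 171.
P(Store=Downtown | Category=food) = 111/171 = 0.649.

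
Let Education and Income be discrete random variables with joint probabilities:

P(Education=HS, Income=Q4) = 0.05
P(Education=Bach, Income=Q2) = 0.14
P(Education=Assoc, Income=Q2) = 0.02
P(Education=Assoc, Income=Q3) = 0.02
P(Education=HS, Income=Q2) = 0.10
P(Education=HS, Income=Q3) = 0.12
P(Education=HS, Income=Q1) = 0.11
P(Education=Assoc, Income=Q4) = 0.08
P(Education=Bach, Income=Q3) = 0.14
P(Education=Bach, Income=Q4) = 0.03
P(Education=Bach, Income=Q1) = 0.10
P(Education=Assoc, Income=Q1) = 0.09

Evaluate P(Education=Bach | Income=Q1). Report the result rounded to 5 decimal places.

0.33333

P(Income=Q1) = 0.11 + 0.09 + 0.10 = 0.30.
P(Education=Bach | Income=Q1) = 0.10/0.30 = 0.33333.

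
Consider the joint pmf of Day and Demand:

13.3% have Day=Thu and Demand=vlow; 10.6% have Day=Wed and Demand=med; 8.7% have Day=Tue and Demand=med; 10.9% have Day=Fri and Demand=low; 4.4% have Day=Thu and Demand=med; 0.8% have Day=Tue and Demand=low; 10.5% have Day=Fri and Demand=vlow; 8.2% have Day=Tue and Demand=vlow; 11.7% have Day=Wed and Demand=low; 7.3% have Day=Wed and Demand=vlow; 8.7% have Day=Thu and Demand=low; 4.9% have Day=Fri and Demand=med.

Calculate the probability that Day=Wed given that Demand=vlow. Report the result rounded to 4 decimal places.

0.1858

P(Demand=vlow) = 0.082 + 0.073 + 0.133 + 0.105 = 0.393.
P(Day=Wed | Demand=vlow) = 0.073/0.393 = 0.1858.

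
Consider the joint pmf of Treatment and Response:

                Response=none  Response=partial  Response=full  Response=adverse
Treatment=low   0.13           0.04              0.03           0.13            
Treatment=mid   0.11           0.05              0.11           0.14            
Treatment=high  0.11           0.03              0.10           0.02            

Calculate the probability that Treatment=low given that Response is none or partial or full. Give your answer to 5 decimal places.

0.28169

P(Response=none) = 0.13 + 0.11 + 0.11 = 0.35.
P(Response=partial) = 0.04 + 0.05 + 0.03 = 0.12.
P(Response=full) = 0.03 + 0.11 + 0.10 = 0.24.
P(Response ∈ {none, partial, full}) = 0.35 + 0.12 + 0.24 = 0.71; P(Treatment=low, Response ∈ {none, partial, full}) = 0.13 + 0.04 + 0.03 = 0.20.
P(Treatment=low | Response ∈ {none, partial, full}) = 0.20/0.71 = 0.28169.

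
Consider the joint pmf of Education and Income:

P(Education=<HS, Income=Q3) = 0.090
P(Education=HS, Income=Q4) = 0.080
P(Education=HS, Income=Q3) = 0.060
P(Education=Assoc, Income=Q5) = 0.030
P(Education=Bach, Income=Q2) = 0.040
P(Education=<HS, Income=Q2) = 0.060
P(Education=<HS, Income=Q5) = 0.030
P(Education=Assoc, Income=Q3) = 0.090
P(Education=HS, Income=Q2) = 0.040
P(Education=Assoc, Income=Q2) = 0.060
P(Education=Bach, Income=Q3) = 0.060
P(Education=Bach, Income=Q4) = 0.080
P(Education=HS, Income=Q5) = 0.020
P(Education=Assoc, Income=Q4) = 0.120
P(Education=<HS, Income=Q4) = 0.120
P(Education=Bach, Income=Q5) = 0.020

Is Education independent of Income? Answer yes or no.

Every cell satisfies P(Education,Income) = P(Education)·P(Income). For instance P(Education=Assoc) = 0.300, P(Income=Q4) = 0.400, and 0.300×0.400 = 0.120 matches the joint entry. So Education and Income are independent.

yes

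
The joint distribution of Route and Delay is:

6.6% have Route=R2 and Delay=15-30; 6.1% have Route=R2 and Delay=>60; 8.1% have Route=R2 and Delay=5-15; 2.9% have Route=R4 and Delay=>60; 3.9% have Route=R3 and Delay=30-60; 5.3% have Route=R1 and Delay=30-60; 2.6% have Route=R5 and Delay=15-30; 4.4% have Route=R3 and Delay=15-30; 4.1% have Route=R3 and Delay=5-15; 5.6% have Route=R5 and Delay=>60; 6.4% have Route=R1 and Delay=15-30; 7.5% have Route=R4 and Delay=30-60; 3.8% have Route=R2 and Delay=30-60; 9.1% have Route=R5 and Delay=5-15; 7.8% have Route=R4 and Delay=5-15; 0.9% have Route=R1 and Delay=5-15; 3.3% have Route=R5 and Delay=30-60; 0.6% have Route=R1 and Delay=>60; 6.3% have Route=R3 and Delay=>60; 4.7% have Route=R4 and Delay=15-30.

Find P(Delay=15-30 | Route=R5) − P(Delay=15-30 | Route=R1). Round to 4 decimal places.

P(Route=R5) = 0.091 + 0.026 + 0.033 + 0.056 = 0.206; P(Delay=15-30 | Route=R5) = 0.026/0.206 = 0.12621.
P(Route=R1) = 0.009 + 0.064 + 0.053 + 0.006 = 0.132; P(Delay=15-30 | Route=R1) = 0.064/0.132 = 0.48485.
Difference = -0.3586.

-0.3586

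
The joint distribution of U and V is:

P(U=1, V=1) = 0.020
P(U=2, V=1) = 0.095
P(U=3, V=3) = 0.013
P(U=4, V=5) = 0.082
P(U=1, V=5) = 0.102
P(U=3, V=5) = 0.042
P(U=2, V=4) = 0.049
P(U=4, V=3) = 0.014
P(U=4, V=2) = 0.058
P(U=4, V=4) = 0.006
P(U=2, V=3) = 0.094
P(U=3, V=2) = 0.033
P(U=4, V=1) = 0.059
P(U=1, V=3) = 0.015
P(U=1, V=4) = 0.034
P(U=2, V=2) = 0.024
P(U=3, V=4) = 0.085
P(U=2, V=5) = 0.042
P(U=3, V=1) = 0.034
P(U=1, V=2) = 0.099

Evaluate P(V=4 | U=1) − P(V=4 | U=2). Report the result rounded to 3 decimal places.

P(U=1) = 0.020 + 0.099 + 0.015 + 0.034 + 0.102 = 0.270; P(V=4 | U=1) = 0.034/0.270 = 0.1259.
P(U=2) = 0.095 + 0.024 + 0.094 + 0.049 + 0.042 = 0.304; P(V=4 | U=2) = 0.049/0.304 = 0.1612.
Difference = -0.035.

-0.035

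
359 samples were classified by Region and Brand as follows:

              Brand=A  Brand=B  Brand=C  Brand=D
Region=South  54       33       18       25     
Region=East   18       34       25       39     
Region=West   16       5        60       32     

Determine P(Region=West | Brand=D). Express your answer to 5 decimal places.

Total with Brand=D: 25 + 39 + 32 = 96.
P(Region=West | Brand=D) = 32/96 = 0.33333.

0.33333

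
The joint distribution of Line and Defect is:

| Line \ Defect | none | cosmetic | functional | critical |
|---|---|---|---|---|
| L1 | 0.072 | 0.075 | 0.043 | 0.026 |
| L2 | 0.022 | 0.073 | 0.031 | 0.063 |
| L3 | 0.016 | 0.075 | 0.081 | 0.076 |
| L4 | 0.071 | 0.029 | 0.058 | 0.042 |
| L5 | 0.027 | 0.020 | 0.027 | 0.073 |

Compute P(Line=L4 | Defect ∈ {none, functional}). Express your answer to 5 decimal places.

P(Defect=none) = 0.072 + 0.022 + 0.016 + 0.071 + 0.027 = 0.208.
P(Defect=functional) = 0.043 + 0.031 + 0.081 + 0.058 + 0.027 = 0.240.
P(Defect ∈ {none, functional}) = 0.208 + 0.240 = 0.448; P(Line=L4, Defect ∈ {none, functional}) = 0.071 + 0.058 = 0.129.
P(Line=L4 | Defect ∈ {none, functional}) = 0.129/0.448 = 0.28795.

0.28795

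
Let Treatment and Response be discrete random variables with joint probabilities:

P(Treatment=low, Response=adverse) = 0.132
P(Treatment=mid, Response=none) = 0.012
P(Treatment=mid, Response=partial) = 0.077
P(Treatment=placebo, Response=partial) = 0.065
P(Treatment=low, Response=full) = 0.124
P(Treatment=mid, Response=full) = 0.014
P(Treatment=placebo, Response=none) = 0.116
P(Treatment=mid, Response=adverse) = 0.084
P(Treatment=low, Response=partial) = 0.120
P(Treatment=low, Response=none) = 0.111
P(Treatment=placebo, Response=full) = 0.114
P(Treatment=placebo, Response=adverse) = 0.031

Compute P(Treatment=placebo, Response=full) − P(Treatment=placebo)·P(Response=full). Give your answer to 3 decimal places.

P(Treatment=placebo) = 0.116 + 0.065 + 0.114 + 0.031 = 0.326.
P(Response=full) = 0.114 + 0.124 + 0.014 = 0.252.
P(Treatment=placebo, Response=full) − P(Treatment=placebo)P(Response=full) = 0.114 − 0.326×0.252 = 0.032.

0.032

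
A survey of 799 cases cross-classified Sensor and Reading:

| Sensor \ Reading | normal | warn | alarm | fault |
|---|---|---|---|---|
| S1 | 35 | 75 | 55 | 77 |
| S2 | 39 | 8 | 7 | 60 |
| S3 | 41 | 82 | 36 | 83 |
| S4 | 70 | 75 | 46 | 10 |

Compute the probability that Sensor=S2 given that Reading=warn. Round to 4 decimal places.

0.0333

Total with Reading=warn: 75 + 8 + 82 + 75 = 240.
P(Sensor=S2 | Reading=warn) = 8/240 = 0.0333.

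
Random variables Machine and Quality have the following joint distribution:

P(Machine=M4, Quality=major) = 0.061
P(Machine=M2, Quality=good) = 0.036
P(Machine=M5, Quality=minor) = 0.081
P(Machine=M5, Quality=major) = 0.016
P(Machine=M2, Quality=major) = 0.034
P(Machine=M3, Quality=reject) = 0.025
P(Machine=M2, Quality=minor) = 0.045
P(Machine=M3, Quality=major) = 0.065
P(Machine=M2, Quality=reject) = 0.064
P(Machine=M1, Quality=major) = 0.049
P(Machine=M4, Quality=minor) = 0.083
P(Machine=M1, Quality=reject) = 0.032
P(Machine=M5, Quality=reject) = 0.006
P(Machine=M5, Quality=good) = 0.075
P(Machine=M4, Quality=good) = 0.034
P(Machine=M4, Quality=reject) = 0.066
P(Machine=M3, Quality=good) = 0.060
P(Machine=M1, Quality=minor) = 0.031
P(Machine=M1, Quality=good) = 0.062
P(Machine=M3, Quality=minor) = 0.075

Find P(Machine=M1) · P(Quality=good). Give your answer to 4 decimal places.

0.0465

P(Machine=M1) = 0.062 + 0.031 + 0.049 + 0.032 = 0.174.
P(Quality=good) = 0.062 + 0.036 + 0.060 + 0.034 + 0.075 = 0.267.
Product: 0.174 × 0.267 = 0.0465.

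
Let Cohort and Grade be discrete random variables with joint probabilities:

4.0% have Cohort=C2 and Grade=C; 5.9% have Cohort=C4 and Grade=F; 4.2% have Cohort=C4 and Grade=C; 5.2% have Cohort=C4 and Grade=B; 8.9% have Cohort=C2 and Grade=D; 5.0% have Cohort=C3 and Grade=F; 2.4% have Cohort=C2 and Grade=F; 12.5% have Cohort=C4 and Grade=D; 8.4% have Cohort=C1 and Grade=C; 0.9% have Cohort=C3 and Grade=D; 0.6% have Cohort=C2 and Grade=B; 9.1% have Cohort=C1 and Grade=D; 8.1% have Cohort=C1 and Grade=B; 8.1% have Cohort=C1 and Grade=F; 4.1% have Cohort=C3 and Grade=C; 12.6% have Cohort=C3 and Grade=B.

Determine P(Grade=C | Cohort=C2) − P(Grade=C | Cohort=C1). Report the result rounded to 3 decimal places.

P(Cohort=C2) = 0.006 + 0.040 + 0.089 + 0.024 = 0.159; P(Grade=C | Cohort=C2) = 0.040/0.159 = 0.2516.
P(Cohort=C1) = 0.081 + 0.084 + 0.091 + 0.081 = 0.337; P(Grade=C | Cohort=C1) = 0.084/0.337 = 0.2493.
Difference = 0.002.

0.002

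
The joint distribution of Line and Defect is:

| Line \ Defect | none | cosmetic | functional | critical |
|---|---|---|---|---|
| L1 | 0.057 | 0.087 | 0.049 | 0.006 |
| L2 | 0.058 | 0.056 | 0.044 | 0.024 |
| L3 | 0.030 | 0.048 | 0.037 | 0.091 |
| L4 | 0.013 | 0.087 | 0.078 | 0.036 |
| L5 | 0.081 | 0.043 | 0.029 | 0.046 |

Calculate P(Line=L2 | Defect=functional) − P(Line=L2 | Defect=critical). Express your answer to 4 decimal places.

0.0674

P(Defect=functional) = 0.049 + 0.044 + 0.037 + 0.078 + 0.029 = 0.237; P(Line=L2 | Defect=functional) = 0.044/0.237 = 0.18565.
P(Defect=critical) = 0.006 + 0.024 + 0.091 + 0.036 + 0.046 = 0.203; P(Line=L2 | Defect=critical) = 0.024/0.203 = 0.11823.
Difference = 0.0674.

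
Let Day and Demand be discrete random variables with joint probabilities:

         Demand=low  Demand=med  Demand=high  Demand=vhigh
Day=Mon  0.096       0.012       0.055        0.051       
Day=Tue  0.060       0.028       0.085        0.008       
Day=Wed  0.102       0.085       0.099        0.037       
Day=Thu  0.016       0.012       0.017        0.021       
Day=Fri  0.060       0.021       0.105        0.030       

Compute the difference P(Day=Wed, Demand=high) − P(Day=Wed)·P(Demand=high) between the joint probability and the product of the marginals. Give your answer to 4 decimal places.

P(Day=Wed) = 0.102 + 0.085 + 0.099 + 0.037 = 0.323.
P(Demand=high) = 0.055 + 0.085 + 0.099 + 0.017 + 0.105 = 0.361.
P(Day=Wed, Demand=high) − P(Day=Wed)P(Demand=high) = 0.099 − 0.323×0.361 = -0.0176.

-0.0176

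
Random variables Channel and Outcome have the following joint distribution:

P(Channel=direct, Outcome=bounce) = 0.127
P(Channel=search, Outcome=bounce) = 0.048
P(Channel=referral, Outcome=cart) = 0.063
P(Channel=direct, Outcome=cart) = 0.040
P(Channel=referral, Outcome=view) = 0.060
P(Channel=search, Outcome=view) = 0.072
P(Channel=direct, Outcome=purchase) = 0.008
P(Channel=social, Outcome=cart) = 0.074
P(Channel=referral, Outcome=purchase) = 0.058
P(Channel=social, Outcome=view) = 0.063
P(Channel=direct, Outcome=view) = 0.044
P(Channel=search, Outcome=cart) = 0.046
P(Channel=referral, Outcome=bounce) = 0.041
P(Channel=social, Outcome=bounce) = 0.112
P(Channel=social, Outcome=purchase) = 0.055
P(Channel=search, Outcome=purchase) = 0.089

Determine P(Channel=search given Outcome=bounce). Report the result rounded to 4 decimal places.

P(Outcome=bounce) = 0.048 + 0.112 + 0.127 + 0.041 = 0.328.
P(Channel=search | Outcome=bounce) = 0.048/0.328 = 0.1463.

0.1463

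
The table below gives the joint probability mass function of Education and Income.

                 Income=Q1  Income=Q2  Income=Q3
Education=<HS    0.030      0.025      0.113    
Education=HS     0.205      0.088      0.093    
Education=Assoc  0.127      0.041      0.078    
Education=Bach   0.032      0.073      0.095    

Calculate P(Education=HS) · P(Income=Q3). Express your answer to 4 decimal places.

0.1463

P(Education=HS) = 0.205 + 0.088 + 0.093 = 0.386.
P(Income=Q3) = 0.113 + 0.093 + 0.078 + 0.095 = 0.379.
Product: 0.386 × 0.379 = 0.1463.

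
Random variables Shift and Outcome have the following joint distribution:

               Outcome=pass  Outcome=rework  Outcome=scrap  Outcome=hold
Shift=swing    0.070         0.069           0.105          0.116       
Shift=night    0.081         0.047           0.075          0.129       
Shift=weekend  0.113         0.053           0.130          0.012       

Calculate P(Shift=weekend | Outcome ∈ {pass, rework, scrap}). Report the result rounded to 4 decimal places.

P(Outcome=pass) = 0.070 + 0.081 + 0.113 = 0.264.
P(Outcome=rework) = 0.069 + 0.047 + 0.053 = 0.169.
P(Outcome=scrap) = 0.105 + 0.075 + 0.130 = 0.310.
P(Outcome ∈ {pass, rework, scrap}) = 0.264 + 0.169 + 0.310 = 0.743; P(Shift=weekend, Outcome ∈ {pass, rework, scrap}) = 0.113 + 0.053 + 0.130 = 0.296.
P(Shift=weekend | Outcome ∈ {pass, rework, scrap}) = 0.296/0.743 = 0.3984.

0.3984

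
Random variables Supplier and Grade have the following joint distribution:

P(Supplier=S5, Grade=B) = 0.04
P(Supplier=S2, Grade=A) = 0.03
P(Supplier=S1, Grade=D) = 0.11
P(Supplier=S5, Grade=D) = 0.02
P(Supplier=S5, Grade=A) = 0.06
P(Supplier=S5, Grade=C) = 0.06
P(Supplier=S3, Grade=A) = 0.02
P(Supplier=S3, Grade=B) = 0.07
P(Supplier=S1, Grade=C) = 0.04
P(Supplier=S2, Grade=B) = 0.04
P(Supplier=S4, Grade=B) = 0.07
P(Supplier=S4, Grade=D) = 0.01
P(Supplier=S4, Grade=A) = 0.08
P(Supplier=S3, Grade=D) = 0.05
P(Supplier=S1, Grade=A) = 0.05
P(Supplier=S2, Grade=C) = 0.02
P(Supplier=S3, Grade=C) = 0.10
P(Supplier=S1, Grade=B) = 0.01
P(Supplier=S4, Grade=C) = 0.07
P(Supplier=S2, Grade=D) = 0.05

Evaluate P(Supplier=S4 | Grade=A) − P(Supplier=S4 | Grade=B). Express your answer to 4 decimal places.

P(Grade=A) = 0.05 + 0.03 + 0.02 + 0.08 + 0.06 = 0.24; P(Supplier=S4 | Grade=A) = 0.08/0.24 = 0.33333.
P(Grade=B) = 0.01 + 0.04 + 0.07 + 0.07 + 0.04 = 0.23; P(Supplier=S4 | Grade=B) = 0.07/0.23 = 0.30435.
Difference = 0.0290.

0.0290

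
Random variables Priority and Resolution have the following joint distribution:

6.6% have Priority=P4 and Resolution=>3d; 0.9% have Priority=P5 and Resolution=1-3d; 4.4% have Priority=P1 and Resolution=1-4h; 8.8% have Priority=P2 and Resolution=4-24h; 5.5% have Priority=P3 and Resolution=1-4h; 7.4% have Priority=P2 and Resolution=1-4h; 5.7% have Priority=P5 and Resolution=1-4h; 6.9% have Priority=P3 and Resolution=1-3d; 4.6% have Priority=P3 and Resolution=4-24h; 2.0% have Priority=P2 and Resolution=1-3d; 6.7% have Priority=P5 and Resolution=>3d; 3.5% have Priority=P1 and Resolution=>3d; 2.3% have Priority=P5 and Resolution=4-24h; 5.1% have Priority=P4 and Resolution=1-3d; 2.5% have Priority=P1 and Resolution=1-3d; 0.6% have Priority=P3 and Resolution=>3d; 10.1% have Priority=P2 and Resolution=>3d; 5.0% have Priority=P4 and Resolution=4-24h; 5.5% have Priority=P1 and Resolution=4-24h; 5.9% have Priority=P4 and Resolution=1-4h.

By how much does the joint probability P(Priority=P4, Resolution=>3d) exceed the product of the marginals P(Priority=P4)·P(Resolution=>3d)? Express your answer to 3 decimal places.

P(Priority=P4) = 0.059 + 0.050 + 0.051 + 0.066 = 0.226.
P(Resolution=>3d) = 0.035 + 0.101 + 0.006 + 0.066 + 0.067 = 0.275.
P(Priority=P4, Resolution=>3d) − P(Priority=P4)P(Resolution=>3d) = 0.066 − 0.226×0.275 = 0.004.

0.004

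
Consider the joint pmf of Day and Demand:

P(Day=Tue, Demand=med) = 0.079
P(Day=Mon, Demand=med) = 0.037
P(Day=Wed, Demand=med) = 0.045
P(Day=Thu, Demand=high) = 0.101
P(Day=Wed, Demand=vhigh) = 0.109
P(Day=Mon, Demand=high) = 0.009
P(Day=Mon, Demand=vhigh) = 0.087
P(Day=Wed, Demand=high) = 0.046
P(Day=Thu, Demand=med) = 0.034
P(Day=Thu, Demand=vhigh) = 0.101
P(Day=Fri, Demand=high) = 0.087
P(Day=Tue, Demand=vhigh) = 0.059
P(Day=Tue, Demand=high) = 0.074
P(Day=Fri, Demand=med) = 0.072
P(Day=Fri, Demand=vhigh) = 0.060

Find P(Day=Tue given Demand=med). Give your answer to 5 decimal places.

0.29588

P(Demand=med) = 0.037 + 0.079 + 0.045 + 0.034 + 0.072 = 0.267.
P(Day=Tue | Demand=med) = 0.079/0.267 = 0.29588.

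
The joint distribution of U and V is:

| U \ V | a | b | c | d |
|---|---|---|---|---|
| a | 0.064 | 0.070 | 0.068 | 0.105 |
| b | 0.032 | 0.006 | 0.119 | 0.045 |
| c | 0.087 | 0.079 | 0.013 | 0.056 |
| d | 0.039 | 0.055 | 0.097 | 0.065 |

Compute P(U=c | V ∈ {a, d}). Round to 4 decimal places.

P(V=a) = 0.064 + 0.032 + 0.087 + 0.039 = 0.222.
P(V=d) = 0.105 + 0.045 + 0.056 + 0.065 = 0.271.
P(V ∈ {a, d}) = 0.222 + 0.271 = 0.493; P(U=c, V ∈ {a, d}) = 0.087 + 0.056 = 0.143.
P(U=c | V ∈ {a, d}) = 0.143/0.493 = 0.2901.

0.2901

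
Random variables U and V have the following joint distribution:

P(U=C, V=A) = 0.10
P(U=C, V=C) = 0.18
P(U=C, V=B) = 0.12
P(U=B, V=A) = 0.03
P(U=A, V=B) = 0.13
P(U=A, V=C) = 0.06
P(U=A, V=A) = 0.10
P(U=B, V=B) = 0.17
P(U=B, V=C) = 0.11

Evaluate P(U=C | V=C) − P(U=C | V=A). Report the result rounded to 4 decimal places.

P(V=C) = 0.06 + 0.11 + 0.18 = 0.35; P(U=C | V=C) = 0.18/0.35 = 0.51429.
P(V=A) = 0.10 + 0.03 + 0.10 = 0.23; P(U=C | V=A) = 0.10/0.23 = 0.43478.
Difference = 0.0795.

0.0795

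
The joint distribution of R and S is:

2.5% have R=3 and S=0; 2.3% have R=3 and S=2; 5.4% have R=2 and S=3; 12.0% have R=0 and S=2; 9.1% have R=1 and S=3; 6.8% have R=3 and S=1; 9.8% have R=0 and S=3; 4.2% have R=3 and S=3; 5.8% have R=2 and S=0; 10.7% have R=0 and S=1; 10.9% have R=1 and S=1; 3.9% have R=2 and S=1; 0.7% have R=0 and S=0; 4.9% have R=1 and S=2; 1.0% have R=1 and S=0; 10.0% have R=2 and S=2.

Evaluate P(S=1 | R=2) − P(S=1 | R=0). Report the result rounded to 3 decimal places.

-0.167

P(R=2) = 0.058 + 0.039 + 0.100 + 0.054 = 0.251; P(S=1 | R=2) = 0.039/0.251 = 0.1554.
P(R=0) = 0.007 + 0.107 + 0.120 + 0.098 = 0.332; P(S=1 | R=0) = 0.107/0.332 = 0.3223.
Difference = -0.167.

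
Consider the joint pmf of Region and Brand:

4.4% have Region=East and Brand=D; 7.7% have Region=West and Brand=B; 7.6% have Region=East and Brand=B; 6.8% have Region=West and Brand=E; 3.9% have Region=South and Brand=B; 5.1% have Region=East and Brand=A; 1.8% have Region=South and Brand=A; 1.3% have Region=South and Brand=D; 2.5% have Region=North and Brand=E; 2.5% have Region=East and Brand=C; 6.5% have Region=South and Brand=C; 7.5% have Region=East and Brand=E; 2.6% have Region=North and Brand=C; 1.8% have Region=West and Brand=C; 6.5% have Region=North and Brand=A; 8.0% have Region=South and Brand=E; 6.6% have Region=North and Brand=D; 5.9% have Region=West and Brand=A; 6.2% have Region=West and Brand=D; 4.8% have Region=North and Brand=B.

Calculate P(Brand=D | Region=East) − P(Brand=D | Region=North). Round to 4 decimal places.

-0.1246

P(Region=East) = 0.051 + 0.076 + 0.025 + 0.044 + 0.075 = 0.271; P(Brand=D | Region=East) = 0.044/0.271 = 0.16236.
P(Region=North) = 0.065 + 0.048 + 0.026 + 0.066 + 0.025 = 0.230; P(Brand=D | Region=North) = 0.066/0.230 = 0.28696.
Difference = -0.1246.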